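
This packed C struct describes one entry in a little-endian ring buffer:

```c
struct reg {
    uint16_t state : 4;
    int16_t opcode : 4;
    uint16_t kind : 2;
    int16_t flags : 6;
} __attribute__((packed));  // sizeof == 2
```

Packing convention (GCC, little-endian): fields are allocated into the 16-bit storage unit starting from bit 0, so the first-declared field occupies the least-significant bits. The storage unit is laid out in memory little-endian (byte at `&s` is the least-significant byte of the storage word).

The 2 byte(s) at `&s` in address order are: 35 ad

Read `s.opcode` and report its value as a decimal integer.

3

[0]=0x35 [1]=0xad (little-endian) → word 0xad35
state:4 @ bit 0 → (0xad35>>0)&0xf = 0x5
opcode:4 @ bit 4 → (0xad35>>4)&0xf = 0x3  ←
kind:2 @ bit 8 → (0xad35>>8)&0x3 = 0x1
flags:6 @ bit 10 → (0xad35>>10)&0x3f = 0x2b
opcode signed 4b, MSB=0: value = 3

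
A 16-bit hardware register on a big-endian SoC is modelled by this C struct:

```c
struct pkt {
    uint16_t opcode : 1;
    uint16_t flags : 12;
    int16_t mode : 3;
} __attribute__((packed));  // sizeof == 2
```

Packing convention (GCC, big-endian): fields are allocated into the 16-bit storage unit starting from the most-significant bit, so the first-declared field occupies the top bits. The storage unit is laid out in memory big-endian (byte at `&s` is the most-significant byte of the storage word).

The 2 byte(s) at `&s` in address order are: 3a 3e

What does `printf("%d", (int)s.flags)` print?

1863

[0]=0x3a [1]=0x3e (big-endian) → word 0x3a3e
opcode [15+:1] = (word>>15) & 0x1 = 0
flags [3+:12] = (word>>3) & 0xfff = 1863  ←
mode [0+:3] = (word>>0) & 0x7 = 6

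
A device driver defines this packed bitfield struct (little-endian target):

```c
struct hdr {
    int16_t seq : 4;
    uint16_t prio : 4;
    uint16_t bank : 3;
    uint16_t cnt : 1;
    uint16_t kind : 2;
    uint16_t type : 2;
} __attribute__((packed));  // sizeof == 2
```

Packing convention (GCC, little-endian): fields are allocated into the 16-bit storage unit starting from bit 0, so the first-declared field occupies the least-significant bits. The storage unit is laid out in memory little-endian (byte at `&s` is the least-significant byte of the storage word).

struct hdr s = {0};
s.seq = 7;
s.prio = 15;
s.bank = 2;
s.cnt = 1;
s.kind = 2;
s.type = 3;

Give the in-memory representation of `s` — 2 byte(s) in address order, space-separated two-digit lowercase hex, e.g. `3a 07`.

f7 ea

[0+:4] seq=7 & 0xf = 0x7; word=0x0007
[4+:4] prio=15 & 0xf = 0xf; word=0x00f7
[8+:3] bank=2 & 0x7 = 0x2; word=0x02f7
[11+:1] cnt=1 & 0x1 = 0x1; word=0x0af7
[12+:2] kind=2 & 0x3 = 0x2; word=0x2af7
[14+:2] type=3 & 0x3 = 0x3; word=0xeaf7
word = 0xeaf7 → little-endian bytes:
  [0]=0xf7  [1]=0xea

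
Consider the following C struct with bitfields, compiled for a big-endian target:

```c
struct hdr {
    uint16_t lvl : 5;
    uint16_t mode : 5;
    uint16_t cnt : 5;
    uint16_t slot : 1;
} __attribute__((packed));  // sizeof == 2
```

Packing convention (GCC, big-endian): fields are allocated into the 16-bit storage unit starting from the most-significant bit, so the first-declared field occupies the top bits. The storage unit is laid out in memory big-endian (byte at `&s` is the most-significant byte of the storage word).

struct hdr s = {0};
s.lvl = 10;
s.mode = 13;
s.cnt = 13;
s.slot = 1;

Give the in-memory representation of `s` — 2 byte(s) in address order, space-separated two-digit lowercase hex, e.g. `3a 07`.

lvl (5b) val=10 bits=0xa at bit 11: 0x5000
mode (5b) val=13 bits=0xd at bit 6: 0x5340
cnt (5b) val=13 bits=0xd at bit 1: 0x535a
slot (1b) val=1 bits=0x1 at bit 0: 0x535b
word = 0x535b → big-endian bytes:
  [0]=0x53  [1]=0x5b

53 5b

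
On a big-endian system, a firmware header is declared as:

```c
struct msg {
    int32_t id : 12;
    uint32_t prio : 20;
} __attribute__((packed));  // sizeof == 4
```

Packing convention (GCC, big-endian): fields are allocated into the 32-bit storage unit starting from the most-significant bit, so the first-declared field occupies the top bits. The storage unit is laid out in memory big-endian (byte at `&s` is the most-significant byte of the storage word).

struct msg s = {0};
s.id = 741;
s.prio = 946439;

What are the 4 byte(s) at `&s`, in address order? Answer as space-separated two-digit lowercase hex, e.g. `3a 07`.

2e 5e 71 07

id (12b) val=741 bits=0x2e5 at bit 20: 0x2e500000
prio (20b) val=946439 bits=0xe7107 at bit 0: 0x2e5e7107
word = 0x2e5e7107 → big-endian bytes:
  [0]=0x2e  [1]=0x5e  [2]=0x71  [3]=0x07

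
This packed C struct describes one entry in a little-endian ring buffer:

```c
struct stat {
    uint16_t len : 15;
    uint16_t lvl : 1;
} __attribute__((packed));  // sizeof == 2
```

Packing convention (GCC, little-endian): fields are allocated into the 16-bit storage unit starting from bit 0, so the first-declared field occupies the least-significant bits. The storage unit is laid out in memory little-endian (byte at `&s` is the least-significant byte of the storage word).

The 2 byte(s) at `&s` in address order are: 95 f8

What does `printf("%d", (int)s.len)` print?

30869

[0]=0x95 [1]=0xf8 (little-endian) → word 0xf895
len:15 @ bit 0 → (0xf895>>0)&0x7fff = 0x7895  ←
lvl:1 @ bit 15 → (0xf895>>15)&0x1 = 0x1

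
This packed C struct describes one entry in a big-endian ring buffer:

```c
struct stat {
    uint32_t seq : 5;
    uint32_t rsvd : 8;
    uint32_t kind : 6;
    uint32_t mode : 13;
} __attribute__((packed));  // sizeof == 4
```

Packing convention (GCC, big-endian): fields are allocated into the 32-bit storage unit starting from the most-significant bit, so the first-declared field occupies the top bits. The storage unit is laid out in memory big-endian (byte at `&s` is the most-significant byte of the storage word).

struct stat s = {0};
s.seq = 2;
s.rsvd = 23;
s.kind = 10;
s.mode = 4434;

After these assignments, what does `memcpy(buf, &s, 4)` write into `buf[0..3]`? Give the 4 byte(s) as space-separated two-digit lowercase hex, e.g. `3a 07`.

10 b9 51 52

[27+:5] seq=2 & 0x1f = 0x2; word=0x10000000
[19+:8] rsvd=23 & 0xff = 0x17; word=0x10b80000
[13+:6] kind=10 & 0x3f = 0xa; word=0x10b94000
[0+:13] mode=4434 & 0x1fff = 0x1152; word=0x10b95152
word = 0x10b95152 → big-endian bytes:
  [0]=0x10  [1]=0xb9  [2]=0x51  [3]=0x52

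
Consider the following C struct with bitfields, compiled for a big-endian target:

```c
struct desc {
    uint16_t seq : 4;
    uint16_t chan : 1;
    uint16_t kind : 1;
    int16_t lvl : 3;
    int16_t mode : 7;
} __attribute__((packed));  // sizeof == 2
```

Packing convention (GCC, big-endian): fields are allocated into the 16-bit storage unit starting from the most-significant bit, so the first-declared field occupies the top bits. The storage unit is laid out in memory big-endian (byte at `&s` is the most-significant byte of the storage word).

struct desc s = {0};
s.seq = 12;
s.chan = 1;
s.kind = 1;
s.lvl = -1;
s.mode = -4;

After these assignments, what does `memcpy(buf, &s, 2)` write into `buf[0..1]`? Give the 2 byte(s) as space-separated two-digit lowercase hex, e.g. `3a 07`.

cf fc

seq (4b) val=12 bits=0xc at bit 12: 0xc000
chan (1b) val=1 bits=0x1 at bit 11: 0xc800
kind (1b) val=1 bits=0x1 at bit 10: 0xcc00
lvl (3b) val=-1 bits=0x7 at bit 7: 0xcf80
mode (7b) val=-4 bits=0x7c at bit 0: 0xcffc
word = 0xcffc → big-endian bytes:
  [0]=0xcf  [1]=0xfc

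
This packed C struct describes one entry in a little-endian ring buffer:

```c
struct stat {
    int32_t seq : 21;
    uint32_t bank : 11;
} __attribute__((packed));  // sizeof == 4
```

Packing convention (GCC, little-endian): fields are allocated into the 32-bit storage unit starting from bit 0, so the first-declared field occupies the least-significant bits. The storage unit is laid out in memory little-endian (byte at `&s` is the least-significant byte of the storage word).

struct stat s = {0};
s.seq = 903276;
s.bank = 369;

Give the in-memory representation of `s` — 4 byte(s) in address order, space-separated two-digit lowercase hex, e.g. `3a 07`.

6c c8 2d 2e

[0+:21] seq=903276 & 0x1fffff = 0xdc86c; word=0x000dc86c
[21+:11] bank=369 & 0x7ff = 0x171; word=0x2e2dc86c
word = 0x2e2dc86c → little-endian bytes:
  [0]=0x6c  [1]=0xc8  [2]=0x2d  [3]=0x2e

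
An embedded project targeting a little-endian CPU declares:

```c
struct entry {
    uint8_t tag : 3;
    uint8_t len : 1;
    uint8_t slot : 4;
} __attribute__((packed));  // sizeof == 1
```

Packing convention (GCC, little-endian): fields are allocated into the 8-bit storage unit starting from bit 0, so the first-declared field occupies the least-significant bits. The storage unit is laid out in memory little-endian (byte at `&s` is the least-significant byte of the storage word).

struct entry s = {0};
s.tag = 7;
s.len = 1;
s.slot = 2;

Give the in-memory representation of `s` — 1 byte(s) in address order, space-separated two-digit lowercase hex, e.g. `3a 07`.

tag (3b) val=7 bits=0x7 at bit 0: 0x07
len (1b) val=1 bits=0x1 at bit 3: 0x0f
slot (4b) val=2 bits=0x2 at bit 4: 0x2f
word = 0x2f → little-endian bytes:
  [0]=0x2f

2f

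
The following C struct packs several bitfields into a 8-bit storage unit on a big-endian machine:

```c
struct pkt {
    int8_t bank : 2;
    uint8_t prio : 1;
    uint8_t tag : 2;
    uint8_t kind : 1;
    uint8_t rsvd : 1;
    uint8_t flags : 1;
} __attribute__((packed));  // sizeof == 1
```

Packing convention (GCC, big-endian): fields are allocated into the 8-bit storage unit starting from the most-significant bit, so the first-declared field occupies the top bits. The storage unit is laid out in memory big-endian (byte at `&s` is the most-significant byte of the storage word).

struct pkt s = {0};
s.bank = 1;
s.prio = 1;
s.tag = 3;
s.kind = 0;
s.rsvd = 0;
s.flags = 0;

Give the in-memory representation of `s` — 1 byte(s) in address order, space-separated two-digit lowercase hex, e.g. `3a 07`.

78

bank (2b) val=1 bits=0x1 at bit 6: 0x40
prio (1b) val=1 bits=0x1 at bit 5: 0x60
tag (2b) val=3 bits=0x3 at bit 3: 0x78
kind (1b) val=0 bits=0x0 at bit 2: 0x78
rsvd (1b) val=0 bits=0x0 at bit 1: 0x78
flags (1b) val=0 bits=0x0 at bit 0: 0x78
word = 0x78 → big-endian bytes:
  [0]=0x78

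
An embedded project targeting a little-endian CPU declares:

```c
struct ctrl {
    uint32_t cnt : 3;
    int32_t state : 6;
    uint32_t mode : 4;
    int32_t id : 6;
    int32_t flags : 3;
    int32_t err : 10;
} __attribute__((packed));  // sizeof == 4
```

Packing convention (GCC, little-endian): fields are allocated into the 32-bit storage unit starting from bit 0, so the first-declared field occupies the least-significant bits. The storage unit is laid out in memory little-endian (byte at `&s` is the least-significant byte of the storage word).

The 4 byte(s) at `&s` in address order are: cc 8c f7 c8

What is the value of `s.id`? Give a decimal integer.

[0]=0xcc [1]=0x8c [2]=0xf7 [3]=0xc8 (little-endian) → word 0xc8f78ccc
cnt:3 @ bit 0 → (0xc8f78ccc>>0)&0x7 = 0x4
state:6 @ bit 3 → (0xc8f78ccc>>3)&0x3f = 0x19
mode:4 @ bit 9 → (0xc8f78ccc>>9)&0xf = 0x6
id:6 @ bit 13 → (0xc8f78ccc>>13)&0x3f = 0x3c  ←
flags:3 @ bit 19 → (0xc8f78ccc>>19)&0x7 = 0x6
err:10 @ bit 22 → (0xc8f78ccc>>22)&0x3ff = 0x323
id signed 6b, MSB=1: 60 - 64 = -4

-4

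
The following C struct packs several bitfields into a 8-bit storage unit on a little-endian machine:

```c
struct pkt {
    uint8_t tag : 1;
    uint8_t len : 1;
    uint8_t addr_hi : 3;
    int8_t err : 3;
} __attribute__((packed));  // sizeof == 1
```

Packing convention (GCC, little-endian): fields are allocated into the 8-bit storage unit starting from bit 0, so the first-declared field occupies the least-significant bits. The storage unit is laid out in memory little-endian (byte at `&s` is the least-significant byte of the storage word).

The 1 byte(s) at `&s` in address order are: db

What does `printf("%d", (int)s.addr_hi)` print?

6

[0]=0xdb (little-endian) → word 0xdb
tag [0+:1] = (word>>0) & 0x1 = 1
len [1+:1] = (word>>1) & 0x1 = 1
addr_hi [2+:3] = (word>>2) & 0x7 = 6  ←
err [5+:3] = (word>>5) & 0x7 = 6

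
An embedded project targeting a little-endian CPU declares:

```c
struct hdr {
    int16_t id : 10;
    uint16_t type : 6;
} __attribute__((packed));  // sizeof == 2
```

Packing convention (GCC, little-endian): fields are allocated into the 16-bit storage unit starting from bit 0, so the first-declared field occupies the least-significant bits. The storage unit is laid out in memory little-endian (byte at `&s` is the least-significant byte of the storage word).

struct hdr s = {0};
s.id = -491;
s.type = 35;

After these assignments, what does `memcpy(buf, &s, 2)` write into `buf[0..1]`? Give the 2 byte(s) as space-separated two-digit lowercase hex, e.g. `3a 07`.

id:10 = -491 → 0x215 << 0 → word 0x0215
type:6 = 35 → 0x23 << 10 → word 0x8e15
word = 0x8e15 → little-endian bytes:
  [0]=0x15  [1]=0x8e

15 8e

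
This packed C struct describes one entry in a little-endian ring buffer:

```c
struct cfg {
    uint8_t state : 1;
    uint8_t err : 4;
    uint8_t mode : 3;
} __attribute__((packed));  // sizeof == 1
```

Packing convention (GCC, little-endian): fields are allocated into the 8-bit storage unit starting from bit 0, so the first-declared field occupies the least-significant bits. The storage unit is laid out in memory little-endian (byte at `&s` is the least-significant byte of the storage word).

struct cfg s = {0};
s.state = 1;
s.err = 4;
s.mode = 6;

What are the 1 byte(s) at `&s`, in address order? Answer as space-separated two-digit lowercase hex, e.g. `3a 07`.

c9

[0+:1] state=1 & 0x1 = 0x1; word=0x01
[1+:4] err=4 & 0xf = 0x4; word=0x09
[5+:3] mode=6 & 0x7 = 0x6; word=0xc9
word = 0xc9 → little-endian bytes:
  [0]=0xc9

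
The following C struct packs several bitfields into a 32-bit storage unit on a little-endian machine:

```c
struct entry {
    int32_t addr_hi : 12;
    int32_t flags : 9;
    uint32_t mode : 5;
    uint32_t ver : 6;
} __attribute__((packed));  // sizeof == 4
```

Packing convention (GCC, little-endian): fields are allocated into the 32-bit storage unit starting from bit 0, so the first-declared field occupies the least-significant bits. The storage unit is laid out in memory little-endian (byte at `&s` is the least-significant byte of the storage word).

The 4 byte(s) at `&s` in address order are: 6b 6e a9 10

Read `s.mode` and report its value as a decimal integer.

5

[0]=0x6b [1]=0x6e [2]=0xa9 [3]=0x10 (little-endian) → word 0x10a96e6b
addr_hi [0+:12] = (word>>0) & 0xfff = 3691
flags [12+:9] = (word>>12) & 0x1ff = 150
mode [21+:5] = (word>>21) & 0x1f = 5  ←
ver [26+:6] = (word>>26) & 0x3f = 4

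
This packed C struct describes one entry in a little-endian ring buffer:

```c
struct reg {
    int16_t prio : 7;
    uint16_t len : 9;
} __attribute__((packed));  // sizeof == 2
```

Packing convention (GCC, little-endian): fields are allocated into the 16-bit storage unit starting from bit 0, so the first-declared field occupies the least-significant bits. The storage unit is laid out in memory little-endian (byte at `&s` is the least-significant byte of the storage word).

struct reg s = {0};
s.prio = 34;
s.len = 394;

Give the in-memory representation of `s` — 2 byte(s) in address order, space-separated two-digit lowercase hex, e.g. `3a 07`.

22 c5

prio (7b) val=34 bits=0x22 at bit 0: 0x0022
len (9b) val=394 bits=0x18a at bit 7: 0xc522
word = 0xc522 → little-endian bytes:
  [0]=0x22  [1]=0xc5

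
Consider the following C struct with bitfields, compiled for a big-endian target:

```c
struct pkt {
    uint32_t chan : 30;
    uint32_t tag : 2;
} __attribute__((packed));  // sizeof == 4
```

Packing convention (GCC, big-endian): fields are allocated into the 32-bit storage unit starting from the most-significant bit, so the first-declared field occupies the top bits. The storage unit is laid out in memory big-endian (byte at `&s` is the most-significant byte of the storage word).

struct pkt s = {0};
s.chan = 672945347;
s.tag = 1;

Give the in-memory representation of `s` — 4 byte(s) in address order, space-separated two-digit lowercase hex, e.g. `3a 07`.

chan (30b) val=672945347 bits=0x281c54c3 at bit 2: 0xa071530c
tag (2b) val=1 bits=0x1 at bit 0: 0xa071530d
word = 0xa071530d → big-endian bytes:
  [0]=0xa0  [1]=0x71  [2]=0x53  [3]=0x0d

a0 71 53 0d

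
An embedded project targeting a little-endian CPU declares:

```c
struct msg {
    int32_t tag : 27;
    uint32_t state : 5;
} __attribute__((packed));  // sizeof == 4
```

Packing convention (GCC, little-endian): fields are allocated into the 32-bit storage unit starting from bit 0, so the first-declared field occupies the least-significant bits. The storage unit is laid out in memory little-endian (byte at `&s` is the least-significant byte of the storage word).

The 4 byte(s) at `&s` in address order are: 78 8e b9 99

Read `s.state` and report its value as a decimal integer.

[0]=0x78 [1]=0x8e [2]=0xb9 [3]=0x99 (little-endian) → word 0x99b98e78
tag [0+:27] = (word>>0) & 0x7ffffff = 28937848
state [27+:5] = (word>>27) & 0x1f = 19  ←

19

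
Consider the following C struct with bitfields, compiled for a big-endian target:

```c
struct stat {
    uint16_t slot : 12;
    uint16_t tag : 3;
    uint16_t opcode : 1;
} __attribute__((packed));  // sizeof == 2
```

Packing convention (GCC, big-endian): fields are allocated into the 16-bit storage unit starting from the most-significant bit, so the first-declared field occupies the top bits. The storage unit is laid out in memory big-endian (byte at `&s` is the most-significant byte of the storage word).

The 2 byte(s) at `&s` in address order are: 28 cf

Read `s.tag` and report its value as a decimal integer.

[0]=0x28 [1]=0xcf (big-endian) → word 0x28cf
slot [4+:12] = (word>>4) & 0xfff = 652
tag [1+:3] = (word>>1) & 0x7 = 7  ←
opcode [0+:1] = (word>>0) & 0x1 = 1

7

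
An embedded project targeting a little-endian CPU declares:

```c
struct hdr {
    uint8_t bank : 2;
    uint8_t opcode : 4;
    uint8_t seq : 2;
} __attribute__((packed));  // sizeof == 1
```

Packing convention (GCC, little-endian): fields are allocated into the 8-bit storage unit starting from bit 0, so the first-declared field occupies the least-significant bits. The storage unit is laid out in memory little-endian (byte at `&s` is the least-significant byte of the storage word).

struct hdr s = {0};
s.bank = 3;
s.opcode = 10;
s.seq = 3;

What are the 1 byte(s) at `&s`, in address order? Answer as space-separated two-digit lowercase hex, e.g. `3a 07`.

eb

bank:2 = 3 → 0x3 << 0 → word 0x03
opcode:4 = 10 → 0xa << 2 → word 0x2b
seq:2 = 3 → 0x3 << 6 → word 0xeb
word = 0xeb → little-endian bytes:
  [0]=0xeb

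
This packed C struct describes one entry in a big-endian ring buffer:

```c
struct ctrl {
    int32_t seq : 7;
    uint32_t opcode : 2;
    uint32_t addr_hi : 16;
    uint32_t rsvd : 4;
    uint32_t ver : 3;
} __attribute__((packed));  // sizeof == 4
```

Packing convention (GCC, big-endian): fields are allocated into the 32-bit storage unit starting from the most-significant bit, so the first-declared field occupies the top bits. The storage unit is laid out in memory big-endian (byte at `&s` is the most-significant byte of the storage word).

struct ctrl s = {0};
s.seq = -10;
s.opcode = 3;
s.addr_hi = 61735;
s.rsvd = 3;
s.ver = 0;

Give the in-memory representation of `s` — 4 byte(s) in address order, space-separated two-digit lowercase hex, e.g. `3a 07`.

[25+:7] seq=-10 & 0x7f = 0x76; word=0xec000000
[23+:2] opcode=3 & 0x3 = 0x3; word=0xed800000
[7+:16] addr_hi=61735 & 0xffff = 0xf127; word=0xedf89380
[3+:4] rsvd=3 & 0xf = 0x3; word=0xedf89398
[0+:3] ver=0 & 0x7 = 0x0; word=0xedf89398
word = 0xedf89398 → big-endian bytes:
  [0]=0xed  [1]=0xf8  [2]=0x93  [3]=0x98

ed f8 93 98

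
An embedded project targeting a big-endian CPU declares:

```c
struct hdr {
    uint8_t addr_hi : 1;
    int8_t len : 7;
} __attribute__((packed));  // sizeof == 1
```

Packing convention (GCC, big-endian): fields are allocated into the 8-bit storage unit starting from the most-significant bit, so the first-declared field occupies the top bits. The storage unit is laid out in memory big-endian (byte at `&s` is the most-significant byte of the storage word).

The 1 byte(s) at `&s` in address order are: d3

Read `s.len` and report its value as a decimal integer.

[0]=0xd3 (big-endian) → word 0xd3
addr_hi:1 @ bit 7 → (0xd3>>7)&0x1 = 0x1
len:7 @ bit 0 → (0xd3>>0)&0x7f = 0x53  ←
len signed 7b, MSB=1: 83 - 128 = -45

-45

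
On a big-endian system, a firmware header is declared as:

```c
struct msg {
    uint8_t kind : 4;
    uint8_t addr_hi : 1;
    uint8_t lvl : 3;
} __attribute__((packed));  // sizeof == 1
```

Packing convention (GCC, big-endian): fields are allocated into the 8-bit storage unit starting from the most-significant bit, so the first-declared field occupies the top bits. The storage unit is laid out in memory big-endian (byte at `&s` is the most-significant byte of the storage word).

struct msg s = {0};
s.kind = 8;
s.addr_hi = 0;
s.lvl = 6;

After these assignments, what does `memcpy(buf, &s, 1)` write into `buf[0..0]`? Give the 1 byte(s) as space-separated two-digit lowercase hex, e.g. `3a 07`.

86

kind (4b) val=8 bits=0x8 at bit 4: 0x80
addr_hi (1b) val=0 bits=0x0 at bit 3: 0x80
lvl (3b) val=6 bits=0x6 at bit 0: 0x86
word = 0x86 → big-endian bytes:
  [0]=0x86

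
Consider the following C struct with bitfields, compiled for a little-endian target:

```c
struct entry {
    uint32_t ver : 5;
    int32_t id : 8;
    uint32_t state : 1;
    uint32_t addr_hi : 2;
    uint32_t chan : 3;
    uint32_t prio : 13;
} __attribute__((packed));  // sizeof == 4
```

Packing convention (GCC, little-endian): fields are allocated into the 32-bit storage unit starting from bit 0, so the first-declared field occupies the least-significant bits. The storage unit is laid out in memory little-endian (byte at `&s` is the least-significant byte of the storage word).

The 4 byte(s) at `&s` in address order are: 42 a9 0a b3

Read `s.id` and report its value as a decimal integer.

74

[0]=0x42 [1]=0xa9 [2]=0x0a [3]=0xb3 (little-endian) → word 0xb30aa942
ver [0+:5] = (word>>0) & 0x1f = 2
id [5+:8] = (word>>5) & 0xff = 74  ←
state [13+:1] = (word>>13) & 0x1 = 1
addr_hi [14+:2] = (word>>14) & 0x3 = 2
chan [16+:3] = (word>>16) & 0x7 = 2
prio [19+:13] = (word>>19) & 0x1fff = 5729
id signed 8b, MSB=0: value = 74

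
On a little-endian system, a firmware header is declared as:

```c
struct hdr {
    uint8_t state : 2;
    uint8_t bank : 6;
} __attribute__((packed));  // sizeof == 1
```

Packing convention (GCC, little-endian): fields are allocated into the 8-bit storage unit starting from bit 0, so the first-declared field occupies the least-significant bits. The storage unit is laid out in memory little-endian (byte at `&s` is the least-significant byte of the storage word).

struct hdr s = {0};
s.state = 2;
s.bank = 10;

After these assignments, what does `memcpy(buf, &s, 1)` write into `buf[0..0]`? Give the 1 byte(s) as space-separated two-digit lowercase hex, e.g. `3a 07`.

state (2b) val=2 bits=0x2 at bit 0: 0x02
bank (6b) val=10 bits=0xa at bit 2: 0x2a
word = 0x2a → little-endian bytes:
  [0]=0x2a

2a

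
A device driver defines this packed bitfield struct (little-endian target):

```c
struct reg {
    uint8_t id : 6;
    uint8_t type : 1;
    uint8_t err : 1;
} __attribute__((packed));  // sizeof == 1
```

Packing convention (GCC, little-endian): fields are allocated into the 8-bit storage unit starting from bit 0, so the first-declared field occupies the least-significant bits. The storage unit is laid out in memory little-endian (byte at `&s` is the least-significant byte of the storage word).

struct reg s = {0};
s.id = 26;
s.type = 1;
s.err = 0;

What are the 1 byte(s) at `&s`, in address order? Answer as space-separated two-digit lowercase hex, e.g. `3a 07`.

5a

[0+:6] id=26 & 0x3f = 0x1a; word=0x1a
[6+:1] type=1 & 0x1 = 0x1; word=0x5a
[7+:1] err=0 & 0x1 = 0x0; word=0x5a
word = 0x5a → little-endian bytes:
  [0]=0x5a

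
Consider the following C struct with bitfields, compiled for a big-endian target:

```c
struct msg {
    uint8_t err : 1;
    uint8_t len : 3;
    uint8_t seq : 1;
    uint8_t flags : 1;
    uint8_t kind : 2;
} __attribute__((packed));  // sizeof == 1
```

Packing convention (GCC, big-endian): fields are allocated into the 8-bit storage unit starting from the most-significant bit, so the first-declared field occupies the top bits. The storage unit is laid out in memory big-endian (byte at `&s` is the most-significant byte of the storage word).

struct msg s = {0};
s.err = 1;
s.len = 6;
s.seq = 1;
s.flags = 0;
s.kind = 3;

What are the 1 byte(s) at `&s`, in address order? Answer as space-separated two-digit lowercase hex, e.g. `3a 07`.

err (1b) val=1 bits=0x1 at bit 7: 0x80
len (3b) val=6 bits=0x6 at bit 4: 0xe0
seq (1b) val=1 bits=0x1 at bit 3: 0xe8
flags (1b) val=0 bits=0x0 at bit 2: 0xe8
kind (2b) val=3 bits=0x3 at bit 0: 0xeb
word = 0xeb → big-endian bytes:
  [0]=0xeb

eb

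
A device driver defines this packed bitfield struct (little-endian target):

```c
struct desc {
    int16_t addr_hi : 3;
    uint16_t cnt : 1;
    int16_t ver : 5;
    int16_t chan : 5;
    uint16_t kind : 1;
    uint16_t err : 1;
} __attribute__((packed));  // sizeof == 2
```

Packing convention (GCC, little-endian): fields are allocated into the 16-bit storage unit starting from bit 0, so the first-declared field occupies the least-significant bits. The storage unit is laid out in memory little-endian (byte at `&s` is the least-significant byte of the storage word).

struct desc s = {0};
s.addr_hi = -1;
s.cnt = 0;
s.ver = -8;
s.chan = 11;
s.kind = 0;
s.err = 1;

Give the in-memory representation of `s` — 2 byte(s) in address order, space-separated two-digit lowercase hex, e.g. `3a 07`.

87 97

addr_hi (3b) val=-1 bits=0x7 at bit 0: 0x0007
cnt (1b) val=0 bits=0x0 at bit 3: 0x0007
ver (5b) val=-8 bits=0x18 at bit 4: 0x0187
chan (5b) val=11 bits=0xb at bit 9: 0x1787
kind (1b) val=0 bits=0x0 at bit 14: 0x1787
err (1b) val=1 bits=0x1 at bit 15: 0x9787
word = 0x9787 → little-endian bytes:
  [0]=0x87  [1]=0x97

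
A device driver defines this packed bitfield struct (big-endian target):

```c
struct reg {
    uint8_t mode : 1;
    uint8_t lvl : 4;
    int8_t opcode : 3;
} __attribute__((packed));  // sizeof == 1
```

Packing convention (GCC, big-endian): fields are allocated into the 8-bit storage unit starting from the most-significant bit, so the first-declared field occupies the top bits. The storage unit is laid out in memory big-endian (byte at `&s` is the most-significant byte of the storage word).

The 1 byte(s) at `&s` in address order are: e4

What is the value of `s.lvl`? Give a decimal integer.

[0]=0xe4 (big-endian) → word 0xe4
mode:1 @ bit 7 → (0xe4>>7)&0x1 = 0x1
lvl:4 @ bit 3 → (0xe4>>3)&0xf = 0xc  ←
opcode:3 @ bit 0 → (0xe4>>0)&0x7 = 0x4

12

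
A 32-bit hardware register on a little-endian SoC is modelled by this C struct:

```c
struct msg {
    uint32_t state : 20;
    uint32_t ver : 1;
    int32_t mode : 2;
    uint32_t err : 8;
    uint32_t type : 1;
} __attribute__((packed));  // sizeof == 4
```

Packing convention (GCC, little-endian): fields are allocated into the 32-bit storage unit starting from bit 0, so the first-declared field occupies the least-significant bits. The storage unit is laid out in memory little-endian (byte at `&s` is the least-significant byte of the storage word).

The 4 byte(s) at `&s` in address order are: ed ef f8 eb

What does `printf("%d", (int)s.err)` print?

[0]=0xed [1]=0xef [2]=0xf8 [3]=0xeb (little-endian) → word 0xebf8efed
state:20 @ bit 0 → (0xebf8efed>>0)&0xfffff = 0x8efed
ver:1 @ bit 20 → (0xebf8efed>>20)&0x1 = 0x1
mode:2 @ bit 21 → (0xebf8efed>>21)&0x3 = 0x3
err:8 @ bit 23 → (0xebf8efed>>23)&0xff = 0xd7  ←
type:1 @ bit 31 → (0xebf8efed>>31)&0x1 = 0x1

215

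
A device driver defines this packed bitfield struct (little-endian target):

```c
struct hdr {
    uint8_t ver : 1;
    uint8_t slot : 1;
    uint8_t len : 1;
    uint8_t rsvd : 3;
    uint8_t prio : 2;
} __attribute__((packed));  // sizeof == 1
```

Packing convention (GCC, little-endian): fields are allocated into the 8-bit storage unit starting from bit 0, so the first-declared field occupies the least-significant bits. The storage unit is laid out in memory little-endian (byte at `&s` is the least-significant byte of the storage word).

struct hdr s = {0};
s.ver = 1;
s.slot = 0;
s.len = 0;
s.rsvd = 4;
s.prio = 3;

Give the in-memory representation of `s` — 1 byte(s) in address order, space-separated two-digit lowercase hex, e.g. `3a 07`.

e1

[0+:1] ver=1 & 0x1 = 0x1; word=0x01
[1+:1] slot=0 & 0x1 = 0x0; word=0x01
[2+:1] len=0 & 0x1 = 0x0; word=0x01
[3+:3] rsvd=4 & 0x7 = 0x4; word=0x21
[6+:2] prio=3 & 0x3 = 0x3; word=0xe1
word = 0xe1 → little-endian bytes:
  [0]=0xe1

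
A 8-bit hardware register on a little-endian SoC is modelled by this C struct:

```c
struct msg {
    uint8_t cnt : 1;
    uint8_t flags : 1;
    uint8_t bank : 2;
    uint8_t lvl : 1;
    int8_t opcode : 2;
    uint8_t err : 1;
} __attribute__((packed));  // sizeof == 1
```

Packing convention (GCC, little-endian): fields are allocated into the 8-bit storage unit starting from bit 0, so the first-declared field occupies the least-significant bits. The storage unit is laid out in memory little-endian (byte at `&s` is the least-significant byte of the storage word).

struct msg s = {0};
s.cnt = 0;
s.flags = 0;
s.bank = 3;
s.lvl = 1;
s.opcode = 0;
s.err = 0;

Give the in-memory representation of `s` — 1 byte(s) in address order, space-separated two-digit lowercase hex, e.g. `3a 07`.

cnt (1b) val=0 bits=0x0 at bit 0: 0x00
flags (1b) val=0 bits=0x0 at bit 1: 0x00
bank (2b) val=3 bits=0x3 at bit 2: 0x0c
lvl (1b) val=1 bits=0x1 at bit 4: 0x1c
opcode (2b) val=0 bits=0x0 at bit 5: 0x1c
err (1b) val=0 bits=0x0 at bit 7: 0x1c
word = 0x1c → little-endian bytes:
  [0]=0x1c

1c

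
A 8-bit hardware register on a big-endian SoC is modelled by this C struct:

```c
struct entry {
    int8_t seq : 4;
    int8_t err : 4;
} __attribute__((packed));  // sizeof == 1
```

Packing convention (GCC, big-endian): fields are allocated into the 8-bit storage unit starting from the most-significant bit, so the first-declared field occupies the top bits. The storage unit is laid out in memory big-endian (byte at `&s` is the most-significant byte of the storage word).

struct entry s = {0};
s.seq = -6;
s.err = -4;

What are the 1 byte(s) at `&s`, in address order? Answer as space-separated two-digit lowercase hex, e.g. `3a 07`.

ac

seq:4 = -6 → 0xa << 4 → word 0xa0
err:4 = -4 → 0xc << 0 → word 0xac
word = 0xac → big-endian bytes:
  [0]=0xac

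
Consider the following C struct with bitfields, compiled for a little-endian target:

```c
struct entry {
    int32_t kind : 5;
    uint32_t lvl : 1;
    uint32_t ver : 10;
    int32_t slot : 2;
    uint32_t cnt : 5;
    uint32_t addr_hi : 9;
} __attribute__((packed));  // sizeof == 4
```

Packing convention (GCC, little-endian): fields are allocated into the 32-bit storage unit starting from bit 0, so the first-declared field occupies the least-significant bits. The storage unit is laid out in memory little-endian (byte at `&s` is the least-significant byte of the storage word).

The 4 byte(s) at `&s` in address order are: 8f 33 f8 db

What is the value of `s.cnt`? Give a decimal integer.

[0]=0x8f [1]=0x33 [2]=0xf8 [3]=0xdb (little-endian) → word 0xdbf8338f
kind:5 @ bit 0 → (0xdbf8338f>>0)&0x1f = 0xf
lvl:1 @ bit 5 → (0xdbf8338f>>5)&0x1 = 0x0
ver:10 @ bit 6 → (0xdbf8338f>>6)&0x3ff = 0xce
slot:2 @ bit 16 → (0xdbf8338f>>16)&0x3 = 0x0
cnt:5 @ bit 18 → (0xdbf8338f>>18)&0x1f = 0x1e  ←
addr_hi:9 @ bit 23 → (0xdbf8338f>>23)&0x1ff = 0x1b7

30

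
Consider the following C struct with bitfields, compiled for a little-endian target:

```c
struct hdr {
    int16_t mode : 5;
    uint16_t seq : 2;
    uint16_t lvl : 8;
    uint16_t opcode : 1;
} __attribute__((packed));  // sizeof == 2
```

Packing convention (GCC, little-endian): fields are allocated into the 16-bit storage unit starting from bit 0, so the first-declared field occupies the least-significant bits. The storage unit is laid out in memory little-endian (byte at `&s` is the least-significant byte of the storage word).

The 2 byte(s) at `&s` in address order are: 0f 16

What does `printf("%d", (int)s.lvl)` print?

[0]=0x0f [1]=0x16 (little-endian) → word 0x160f
mode [0+:5] = (word>>0) & 0x1f = 15
seq [5+:2] = (word>>5) & 0x3 = 0
lvl [7+:8] = (word>>7) & 0xff = 44  ←
opcode [15+:1] = (word>>15) & 0x1 = 0

44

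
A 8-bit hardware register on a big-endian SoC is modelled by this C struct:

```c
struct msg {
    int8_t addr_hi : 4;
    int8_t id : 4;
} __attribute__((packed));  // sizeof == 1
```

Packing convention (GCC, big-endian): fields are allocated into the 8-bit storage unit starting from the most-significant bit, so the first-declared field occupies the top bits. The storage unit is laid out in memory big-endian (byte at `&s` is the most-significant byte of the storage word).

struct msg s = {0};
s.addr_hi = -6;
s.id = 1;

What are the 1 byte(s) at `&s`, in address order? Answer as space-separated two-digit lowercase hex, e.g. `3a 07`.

[4+:4] addr_hi=-6 & 0xf = 0xa; word=0xa0
[0+:4] id=1 & 0xf = 0x1; word=0xa1
word = 0xa1 → big-endian bytes:
  [0]=0xa1

a1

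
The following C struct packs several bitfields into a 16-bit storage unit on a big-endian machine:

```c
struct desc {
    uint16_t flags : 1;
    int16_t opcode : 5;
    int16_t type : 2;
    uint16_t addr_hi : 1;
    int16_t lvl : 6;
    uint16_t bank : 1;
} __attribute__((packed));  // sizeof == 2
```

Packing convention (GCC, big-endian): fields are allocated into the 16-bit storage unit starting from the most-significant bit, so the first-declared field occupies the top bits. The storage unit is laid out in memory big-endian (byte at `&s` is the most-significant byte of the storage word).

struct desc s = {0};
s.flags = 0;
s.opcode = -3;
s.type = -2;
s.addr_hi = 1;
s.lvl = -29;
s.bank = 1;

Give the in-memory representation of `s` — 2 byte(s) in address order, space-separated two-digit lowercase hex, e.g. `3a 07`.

76 c7

flags (1b) val=0 bits=0x0 at bit 15: 0x0000
opcode (5b) val=-3 bits=0x1d at bit 10: 0x7400
type (2b) val=-2 bits=0x2 at bit 8: 0x7600
addr_hi (1b) val=1 bits=0x1 at bit 7: 0x7680
lvl (6b) val=-29 bits=0x23 at bit 1: 0x76c6
bank (1b) val=1 bits=0x1 at bit 0: 0x76c7
word = 0x76c7 → big-endian bytes:
  [0]=0x76  [1]=0xc7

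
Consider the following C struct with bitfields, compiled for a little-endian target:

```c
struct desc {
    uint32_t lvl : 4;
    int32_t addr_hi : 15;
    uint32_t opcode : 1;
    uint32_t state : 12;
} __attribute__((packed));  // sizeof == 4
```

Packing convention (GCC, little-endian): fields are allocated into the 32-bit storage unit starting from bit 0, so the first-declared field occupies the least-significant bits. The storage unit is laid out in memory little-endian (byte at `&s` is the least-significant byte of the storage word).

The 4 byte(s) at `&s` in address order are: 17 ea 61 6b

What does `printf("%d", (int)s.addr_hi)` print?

7841

[0]=0x17 [1]=0xea [2]=0x61 [3]=0x6b (little-endian) → word 0x6b61ea17
lvl:4 @ bit 0 → (0x6b61ea17>>0)&0xf = 0x7
addr_hi:15 @ bit 4 → (0x6b61ea17>>4)&0x7fff = 0x1ea1  ←
opcode:1 @ bit 19 → (0x6b61ea17>>19)&0x1 = 0x0
state:12 @ bit 20 → (0x6b61ea17>>20)&0xfff = 0x6b6
addr_hi signed 15b, MSB=0: value = 7841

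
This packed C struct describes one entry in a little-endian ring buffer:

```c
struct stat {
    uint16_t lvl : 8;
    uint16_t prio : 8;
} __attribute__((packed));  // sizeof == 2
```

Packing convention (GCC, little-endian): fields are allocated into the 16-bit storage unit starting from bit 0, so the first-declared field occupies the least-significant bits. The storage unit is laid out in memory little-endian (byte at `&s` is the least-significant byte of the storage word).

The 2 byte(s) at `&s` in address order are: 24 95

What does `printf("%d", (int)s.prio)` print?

149

[0]=0x24 [1]=0x95 (little-endian) → word 0x9524
lvl:8 @ bit 0 → (0x9524>>0)&0xff = 0x24
prio:8 @ bit 8 → (0x9524>>8)&0xff = 0x95  ←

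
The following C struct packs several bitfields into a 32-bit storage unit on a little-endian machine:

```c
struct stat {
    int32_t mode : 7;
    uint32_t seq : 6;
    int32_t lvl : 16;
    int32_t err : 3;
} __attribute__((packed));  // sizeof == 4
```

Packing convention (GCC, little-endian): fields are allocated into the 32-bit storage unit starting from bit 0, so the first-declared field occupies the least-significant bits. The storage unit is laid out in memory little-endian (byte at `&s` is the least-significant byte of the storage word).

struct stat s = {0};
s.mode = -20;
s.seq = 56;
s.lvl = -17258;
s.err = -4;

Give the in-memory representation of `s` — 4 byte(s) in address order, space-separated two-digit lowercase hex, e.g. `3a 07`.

[0+:7] mode=-20 & 0x7f = 0x6c; word=0x0000006c
[7+:6] seq=56 & 0x3f = 0x38; word=0x00001c6c
[13+:16] lvl=-17258 & 0xffff = 0xbc96; word=0x1792dc6c
[29+:3] err=-4 & 0x7 = 0x4; word=0x9792dc6c
word = 0x9792dc6c → little-endian bytes:
  [0]=0x6c  [1]=0xdc  [2]=0x92  [3]=0x97

6c dc 92 97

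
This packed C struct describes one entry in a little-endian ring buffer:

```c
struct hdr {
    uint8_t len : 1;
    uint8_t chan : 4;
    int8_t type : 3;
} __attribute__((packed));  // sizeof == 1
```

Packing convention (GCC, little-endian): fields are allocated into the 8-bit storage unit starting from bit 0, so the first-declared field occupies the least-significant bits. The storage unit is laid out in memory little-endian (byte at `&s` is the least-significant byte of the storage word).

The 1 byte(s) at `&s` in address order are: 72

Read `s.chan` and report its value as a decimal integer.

9

[0]=0x72 (little-endian) → word 0x72
len:1 @ bit 0 → (0x72>>0)&0x1 = 0x0
chan:4 @ bit 1 → (0x72>>1)&0xf = 0x9  ←
type:3 @ bit 5 → (0x72>>5)&0x7 = 0x3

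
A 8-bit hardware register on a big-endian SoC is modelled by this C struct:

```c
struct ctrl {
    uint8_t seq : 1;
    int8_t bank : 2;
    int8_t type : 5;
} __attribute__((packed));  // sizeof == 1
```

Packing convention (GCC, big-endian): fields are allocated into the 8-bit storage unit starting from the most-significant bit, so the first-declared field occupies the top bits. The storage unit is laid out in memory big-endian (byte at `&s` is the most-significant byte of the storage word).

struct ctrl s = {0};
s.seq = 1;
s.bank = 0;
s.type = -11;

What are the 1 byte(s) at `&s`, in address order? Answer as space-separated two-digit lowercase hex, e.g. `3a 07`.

seq:1 = 1 → 0x1 << 7 → word 0x80
bank:2 = 0 → 0x0 << 5 → word 0x80
type:5 = -11 → 0x15 << 0 → word 0x95
word = 0x95 → big-endian bytes:
  [0]=0x95

95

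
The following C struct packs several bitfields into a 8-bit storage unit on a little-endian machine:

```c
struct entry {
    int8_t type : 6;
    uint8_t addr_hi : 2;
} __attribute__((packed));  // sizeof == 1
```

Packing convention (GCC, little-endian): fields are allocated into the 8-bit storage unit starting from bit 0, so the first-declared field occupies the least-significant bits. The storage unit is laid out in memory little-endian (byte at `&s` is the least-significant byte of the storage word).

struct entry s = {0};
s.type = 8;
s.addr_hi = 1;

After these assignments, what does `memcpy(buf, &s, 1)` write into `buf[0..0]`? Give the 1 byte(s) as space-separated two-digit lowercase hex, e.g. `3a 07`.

48

type:6 = 8 → 0x8 << 0 → word 0x08
addr_hi:2 = 1 → 0x1 << 6 → word 0x48
word = 0x48 → little-endian bytes:
  [0]=0x48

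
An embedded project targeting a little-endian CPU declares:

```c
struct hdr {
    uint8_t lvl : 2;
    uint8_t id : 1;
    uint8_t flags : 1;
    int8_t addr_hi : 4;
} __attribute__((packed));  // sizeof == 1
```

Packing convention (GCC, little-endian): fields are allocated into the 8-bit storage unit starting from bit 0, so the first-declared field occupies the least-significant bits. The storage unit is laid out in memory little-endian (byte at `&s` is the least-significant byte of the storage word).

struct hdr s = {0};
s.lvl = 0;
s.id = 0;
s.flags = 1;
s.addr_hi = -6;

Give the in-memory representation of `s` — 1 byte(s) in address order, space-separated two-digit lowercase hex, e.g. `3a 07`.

a8

lvl:2 = 0 → 0x0 << 0 → word 0x00
id:1 = 0 → 0x0 << 2 → word 0x00
flags:1 = 1 → 0x1 << 3 → word 0x08
addr_hi:4 = -6 → 0xa << 4 → word 0xa8
word = 0xa8 → little-endian bytes:
  [0]=0xa8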